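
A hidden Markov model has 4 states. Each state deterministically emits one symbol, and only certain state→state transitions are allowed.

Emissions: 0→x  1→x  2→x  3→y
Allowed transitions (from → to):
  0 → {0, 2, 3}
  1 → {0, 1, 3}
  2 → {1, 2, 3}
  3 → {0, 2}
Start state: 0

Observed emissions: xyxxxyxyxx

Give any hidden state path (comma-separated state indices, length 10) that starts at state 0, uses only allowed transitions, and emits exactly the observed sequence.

  [0] x  {0,1,2}  => 0  start
  [1] y  {3}  => 3  0->3 ok
  [2] x  {0,1,2}  => 2  3->2 ok
  [3] x  {0,1,2}  => 1  2->1 ok
  [4] x  {0,1,2}  => 0  1->0 ok
  [5] y  {3}  => 3  0->3 ok
  [6] x  {0,1,2}  => 0  3->0 ok
  [7] y  {3}  => 3  0->3 ok
  [8] x  {0,1,2}  => 0  3->0 ok
  [9] x  {0,1,2}  => 0  0->0 ok

0,3,2,1,0,3,0,3,0,0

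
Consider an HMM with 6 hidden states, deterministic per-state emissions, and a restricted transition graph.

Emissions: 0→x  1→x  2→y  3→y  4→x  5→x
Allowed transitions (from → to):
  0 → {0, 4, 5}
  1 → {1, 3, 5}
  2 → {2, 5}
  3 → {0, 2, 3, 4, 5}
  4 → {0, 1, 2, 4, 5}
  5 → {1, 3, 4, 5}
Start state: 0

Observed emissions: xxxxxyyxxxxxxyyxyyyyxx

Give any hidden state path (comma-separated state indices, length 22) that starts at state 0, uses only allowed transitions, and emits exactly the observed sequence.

0,0,0,0,5,3,2,5,5,4,0,5,5,3,2,5,3,2,2,2,5,4

  [0] x  {0,1,4,5}  => 0  start
  [1] x  {0,1,4,5}  => 0  0->0 ok
  [2] x  {0,1,4,5}  => 0  0->0 ok
  [3] x  {0,1,4,5}  => 0  0->0 ok
  [4] x  {0,1,4,5}  => 5  0->5 ok
  [5] y  {2,3}  => 3  5->3 ok
  [6] y  {2,3}  => 2  3->2 ok
  [7] x  {0,1,4,5}  => 5  2->5 ok
  [8] x  {0,1,4,5}  => 5  5->5 ok
  [9] x  {0,1,4,5}  => 4  5->4 ok
  [10] x  {0,1,4,5}  => 0  4->0 ok
  [11] x  {0,1,4,5}  => 5  0->5 ok
  [12] x  {0,1,4,5}  => 5  5->5 ok
  [13] y  {2,3}  => 3  5->3 ok
  [14] y  {2,3}  => 2  3->2 ok
  [15] x  {0,1,4,5}  => 5  2->5 ok
  [16] y  {2,3}  => 3  5->3 ok
  [17] y  {2,3}  => 2  3->2 ok
  [18] y  {2,3}  => 2  2->2 ok
  [19] y  {2,3}  => 2  2->2 ok
  [20] x  {0,1,4,5}  => 5  2->5 ok
  [21] x  {0,1,4,5}  => 4  5->4 ok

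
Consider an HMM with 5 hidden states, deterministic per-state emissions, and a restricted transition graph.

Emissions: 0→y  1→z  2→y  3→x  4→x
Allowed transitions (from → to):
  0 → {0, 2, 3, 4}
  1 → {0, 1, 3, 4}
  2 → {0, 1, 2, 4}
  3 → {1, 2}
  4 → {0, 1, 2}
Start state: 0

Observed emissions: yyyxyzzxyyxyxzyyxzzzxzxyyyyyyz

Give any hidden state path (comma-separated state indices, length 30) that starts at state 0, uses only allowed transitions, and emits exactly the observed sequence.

  pos 0: y in {0,2}, choose 0; start
  pos 1: y in {0,2}, choose 2; 0->2 ok
  pos 2: y in {0,2}, choose 0; 2->0 ok
  pos 3: x in {3,4}, choose 3; 0->3 ok
  pos 4: y in {0,2}, choose 2; 3->2 ok
  pos 5: z in {1}, choose 1; 2->1 ok
  pos 6: z in {1}, choose 1; 1->1 ok
  pos 7: x in {3,4}, choose 4; 1->4 ok
  pos 8: y in {0,2}, choose 0; 4->0 ok
  pos 9: y in {0,2}, choose 2; 0->2 ok
  pos 10: x in {3,4}, choose 4; 2->4 ok
  pos 11: y in {0,2}, choose 2; 4->2 ok
  pos 12: x in {3,4}, choose 4; 2->4 ok
  pos 13: z in {1}, choose 1; 4->1 ok
  pos 14: y in {0,2}, choose 0; 1->0 ok
  pos 15: y in {0,2}, choose 0; 0->0 ok
  pos 16: x in {3,4}, choose 3; 0->3 ok
  pos 17: z in {1}, choose 1; 3->1 ok
  pos 18: z in {1}, choose 1; 1->1 ok
  pos 19: z in {1}, choose 1; 1->1 ok
  pos 20: x in {3,4}, choose 4; 1->4 ok
  pos 21: z in {1}, choose 1; 4->1 ok
  pos 22: x in {3,4}, choose 3; 1->3 ok
  pos 23: y in {0,2}, choose 2; 3->2 ok
  pos 24: y in {0,2}, choose 0; 2->0 ok
  pos 25: y in {0,2}, choose 2; 0->2 ok
  pos 26: y in {0,2}, choose 0; 2->0 ok
  pos 27: y in {0,2}, choose 0; 0->0 ok
  pos 28: y in {0,2}, choose 2; 0->2 ok
  pos 29: z in {1}, choose 1; 2->1 ok

0,2,0,3,2,1,1,4,0,2,4,2,4,1,0,0,3,1,1,1,4,1,3,2,0,2,0,0,2,1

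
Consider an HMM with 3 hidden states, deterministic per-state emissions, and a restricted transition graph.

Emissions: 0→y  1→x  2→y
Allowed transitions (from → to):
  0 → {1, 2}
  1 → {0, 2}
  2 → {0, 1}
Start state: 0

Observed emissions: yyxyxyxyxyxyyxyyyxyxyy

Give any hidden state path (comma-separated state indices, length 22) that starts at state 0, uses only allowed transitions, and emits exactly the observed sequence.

0,2,1,0,1,2,1,2,1,0,1,2,0,1,0,2,0,1,0,1,2,0

  t0 'y' -> {0,2}, take 0 (start)
  t1 'y' -> {0,2}, take 2 (0->2 ok)
  t2 'x' -> {1}, take 1 (2->1 ok)
  t3 'y' -> {0,2}, take 0 (1->0 ok)
  t4 'x' -> {1}, take 1 (0->1 ok)
  t5 'y' -> {0,2}, take 2 (1->2 ok)
  t6 'x' -> {1}, take 1 (2->1 ok)
  t7 'y' -> {0,2}, take 2 (1->2 ok)
  t8 'x' -> {1}, take 1 (2->1 ok)
  t9 'y' -> {0,2}, take 0 (1->0 ok)
  t10 'x' -> {1}, take 1 (0->1 ok)
  t11 'y' -> {0,2}, take 2 (1->2 ok)
  t12 'y' -> {0,2}, take 0 (2->0 ok)
  t13 'x' -> {1}, take 1 (0->1 ok)
  t14 'y' -> {0,2}, take 0 (1->0 ok)
  t15 'y' -> {0,2}, take 2 (0->2 ok)
  t16 'y' -> {0,2}, take 0 (2->0 ok)
  t17 'x' -> {1}, take 1 (0->1 ok)
  t18 'y' -> {0,2}, take 0 (1->0 ok)
  t19 'x' -> {1}, take 1 (0->1 ok)
  t20 'y' -> {0,2}, take 2 (1->2 ok)
  t21 'y' -> {0,2}, take 0 (2->0 ok)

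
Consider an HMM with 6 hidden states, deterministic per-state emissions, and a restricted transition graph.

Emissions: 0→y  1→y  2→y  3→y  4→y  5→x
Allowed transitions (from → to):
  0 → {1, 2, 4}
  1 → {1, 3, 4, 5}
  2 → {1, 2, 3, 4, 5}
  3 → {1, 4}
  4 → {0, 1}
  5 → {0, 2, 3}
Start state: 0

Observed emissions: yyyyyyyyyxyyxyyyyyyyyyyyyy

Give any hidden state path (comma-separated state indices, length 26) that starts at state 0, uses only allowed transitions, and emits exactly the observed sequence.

0,1,1,4,0,4,0,1,1,5,3,1,5,0,4,0,4,1,3,1,3,4,1,3,4,0

  t0 'y' -> {0,1,2,3,4}, take 0 (start)
  t1 'y' -> {0,1,2,3,4}, take 1 (0->1 ok)
  t2 'y' -> {0,1,2,3,4}, take 1 (1->1 ok)
  t3 'y' -> {0,1,2,3,4}, take 4 (1->4 ok)
  t4 'y' -> {0,1,2,3,4}, take 0 (4->0 ok)
  t5 'y' -> {0,1,2,3,4}, take 4 (0->4 ok)
  t6 'y' -> {0,1,2,3,4}, take 0 (4->0 ok)
  t7 'y' -> {0,1,2,3,4}, take 1 (0->1 ok)
  t8 'y' -> {0,1,2,3,4}, take 1 (1->1 ok)
  t9 'x' -> {5}, take 5 (1->5 ok)
  t10 'y' -> {0,1,2,3,4}, take 3 (5->3 ok)
  t11 'y' -> {0,1,2,3,4}, take 1 (3->1 ok)
  t12 'x' -> {5}, take 5 (1->5 ok)
  t13 'y' -> {0,1,2,3,4}, take 0 (5->0 ok)
  t14 'y' -> {0,1,2,3,4}, take 4 (0->4 ok)
  t15 'y' -> {0,1,2,3,4}, take 0 (4->0 ok)
  t16 'y' -> {0,1,2,3,4}, take 4 (0->4 ok)
  t17 'y' -> {0,1,2,3,4}, take 1 (4->1 ok)
  t18 'y' -> {0,1,2,3,4}, take 3 (1->3 ok)
  t19 'y' -> {0,1,2,3,4}, take 1 (3->1 ok)
  t20 'y' -> {0,1,2,3,4}, take 3 (1->3 ok)
  t21 'y' -> {0,1,2,3,4}, take 4 (3->4 ok)
  t22 'y' -> {0,1,2,3,4}, take 1 (4->1 ok)
  t23 'y' -> {0,1,2,3,4}, take 3 (1->3 ok)
  t24 'y' -> {0,1,2,3,4}, take 4 (3->4 ok)
  t25 'y' -> {0,1,2,3,4}, take 0 (4->0 ok)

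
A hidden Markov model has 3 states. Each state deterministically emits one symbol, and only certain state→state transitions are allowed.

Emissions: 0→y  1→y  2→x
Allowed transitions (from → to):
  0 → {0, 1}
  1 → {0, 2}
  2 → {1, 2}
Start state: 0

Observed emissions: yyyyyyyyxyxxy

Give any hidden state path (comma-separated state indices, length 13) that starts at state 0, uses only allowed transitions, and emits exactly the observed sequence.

0,0,0,0,0,1,0,1,2,1,2,2,1

  [0] y  {0,1}  => 0  start
  [1] y  {0,1}  => 0  0->0 ok
  [2] y  {0,1}  => 0  0->0 ok
  [3] y  {0,1}  => 0  0->0 ok
  [4] y  {0,1}  => 0  0->0 ok
  [5] y  {0,1}  => 1  0->1 ok
  [6] y  {0,1}  => 0  1->0 ok
  [7] y  {0,1}  => 1  0->1 ok
  [8] x  {2}  => 2  1->2 ok
  [9] y  {0,1}  => 1  2->1 ok
  [10] x  {2}  => 2  1->2 ok
  [11] x  {2}  => 2  2->2 ok
  [12] y  {0,1}  => 1  2->1 ok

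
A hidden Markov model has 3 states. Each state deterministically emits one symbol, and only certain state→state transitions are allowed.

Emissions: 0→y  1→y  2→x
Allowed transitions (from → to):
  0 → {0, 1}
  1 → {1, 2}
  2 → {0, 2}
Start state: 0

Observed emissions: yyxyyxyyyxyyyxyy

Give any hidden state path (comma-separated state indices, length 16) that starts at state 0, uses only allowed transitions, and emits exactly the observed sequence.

  pos 0: y in {0,1}, choose 0; start
  pos 1: y in {0,1}, choose 1; 0->1 ok
  pos 2: x in {2}, choose 2; 1->2 ok
  pos 3: y in {0,1}, choose 0; 2->0 ok
  pos 4: y in {0,1}, choose 1; 0->1 ok
  pos 5: x in {2}, choose 2; 1->2 ok
  pos 6: y in {0,1}, choose 0; 2->0 ok
  pos 7: y in {0,1}, choose 1; 0->1 ok
  pos 8: y in {0,1}, choose 1; 1->1 ok
  pos 9: x in {2}, choose 2; 1->2 ok
  pos 10: y in {0,1}, choose 0; 2->0 ok
  pos 11: y in {0,1}, choose 0; 0->0 ok
  pos 12: y in {0,1}, choose 1; 0->1 ok
  pos 13: x in {2}, choose 2; 1->2 ok
  pos 14: y in {0,1}, choose 0; 2->0 ok
  pos 15: y in {0,1}, choose 0; 0->0 ok

0,1,2,0,1,2,0,1,1,2,0,0,1,2,0,0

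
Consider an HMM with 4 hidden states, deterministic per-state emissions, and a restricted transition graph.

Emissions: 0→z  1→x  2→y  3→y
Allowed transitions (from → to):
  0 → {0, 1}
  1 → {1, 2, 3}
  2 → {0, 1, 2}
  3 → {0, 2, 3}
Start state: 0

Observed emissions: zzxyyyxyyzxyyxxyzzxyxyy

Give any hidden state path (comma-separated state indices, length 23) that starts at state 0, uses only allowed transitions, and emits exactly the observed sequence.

  0: obs=z cand={0} pick 0 [start]
  1: obs=z cand={0} pick 0 [0->0 ok]
  2: obs=x cand={1} pick 1 [0->1 ok]
  3: obs=y cand={2,3} pick 3 [1->3 ok]
  4: obs=y cand={2,3} pick 2 [3->2 ok]
  5: obs=y cand={2,3} pick 2 [2->2 ok]
  6: obs=x cand={1} pick 1 [2->1 ok]
  7: obs=y cand={2,3} pick 3 [1->3 ok]
  8: obs=y cand={2,3} pick 3 [3->3 ok]
  9: obs=z cand={0} pick 0 [3->0 ok]
  10: obs=x cand={1} pick 1 [0->1 ok]
  11: obs=y cand={2,3} pick 2 [1->2 ok]
  12: obs=y cand={2,3} pick 2 [2->2 ok]
  13: obs=x cand={1} pick 1 [2->1 ok]
  14: obs=x cand={1} pick 1 [1->1 ok]
  15: obs=y cand={2,3} pick 2 [1->2 ok]
  16: obs=z cand={0} pick 0 [2->0 ok]
  17: obs=z cand={0} pick 0 [0->0 ok]
  18: obs=x cand={1} pick 1 [0->1 ok]
  19: obs=y cand={2,3} pick 2 [1->2 ok]
  20: obs=x cand={1} pick 1 [2->1 ok]
  21: obs=y cand={2,3} pick 2 [1->2 ok]
  22: obs=y cand={2,3} pick 2 [2->2 ok]

0,0,1,3,2,2,1,3,3,0,1,2,2,1,1,2,0,0,1,2,1,2,2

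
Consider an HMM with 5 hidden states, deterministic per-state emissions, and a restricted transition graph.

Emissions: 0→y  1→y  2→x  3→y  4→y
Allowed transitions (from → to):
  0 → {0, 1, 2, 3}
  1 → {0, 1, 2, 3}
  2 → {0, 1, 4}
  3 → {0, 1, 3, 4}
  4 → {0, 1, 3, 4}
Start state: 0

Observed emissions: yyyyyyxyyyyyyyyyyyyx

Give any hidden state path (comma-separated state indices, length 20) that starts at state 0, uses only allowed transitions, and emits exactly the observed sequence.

  pos 0: y in {0,1,3,4}, choose 0; start
  pos 1: y in {0,1,3,4}, choose 3; 0->3 ok
  pos 2: y in {0,1,3,4}, choose 3; 3->3 ok
  pos 3: y in {0,1,3,4}, choose 0; 3->0 ok
  pos 4: y in {0,1,3,4}, choose 3; 0->3 ok
  pos 5: y in {0,1,3,4}, choose 0; 3->0 ok
  pos 6: x in {2}, choose 2; 0->2 ok
  pos 7: y in {0,1,3,4}, choose 1; 2->1 ok
  pos 8: y in {0,1,3,4}, choose 0; 1->0 ok
  pos 9: y in {0,1,3,4}, choose 0; 0->0 ok
  pos 10: y in {0,1,3,4}, choose 0; 0->0 ok
  pos 11: y in {0,1,3,4}, choose 0; 0->0 ok
  pos 12: y in {0,1,3,4}, choose 3; 0->3 ok
  pos 13: y in {0,1,3,4}, choose 3; 3->3 ok
  pos 14: y in {0,1,3,4}, choose 3; 3->3 ok
  pos 15: y in {0,1,3,4}, choose 4; 3->4 ok
  pos 16: y in {0,1,3,4}, choose 3; 4->3 ok
  pos 17: y in {0,1,3,4}, choose 1; 3->1 ok
  pos 18: y in {0,1,3,4}, choose 0; 1->0 ok
  pos 19: x in {2}, choose 2; 0->2 ok

0,3,3,0,3,0,2,1,0,0,0,0,3,3,3,4,3,1,0,2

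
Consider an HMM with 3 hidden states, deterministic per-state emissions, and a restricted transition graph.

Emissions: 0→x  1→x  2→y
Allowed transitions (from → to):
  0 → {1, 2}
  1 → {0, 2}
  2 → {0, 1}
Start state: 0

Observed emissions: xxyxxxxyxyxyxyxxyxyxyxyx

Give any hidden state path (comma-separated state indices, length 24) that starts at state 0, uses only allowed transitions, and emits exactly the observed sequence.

0,1,2,0,1,0,1,2,1,2,0,2,1,2,1,0,2,0,2,0,2,1,2,1

  pos 0: x in {0,1}, choose 0; start
  pos 1: x in {0,1}, choose 1; 0->1 ok
  pos 2: y in {2}, choose 2; 1->2 ok
  pos 3: x in {0,1}, choose 0; 2->0 ok
  pos 4: x in {0,1}, choose 1; 0->1 ok
  pos 5: x in {0,1}, choose 0; 1->0 ok
  pos 6: x in {0,1}, choose 1; 0->1 ok
  pos 7: y in {2}, choose 2; 1->2 ok
  pos 8: x in {0,1}, choose 1; 2->1 ok
  pos 9: y in {2}, choose 2; 1->2 ok
  pos 10: x in {0,1}, choose 0; 2->0 ok
  pos 11: y in {2}, choose 2; 0->2 ok
  pos 12: x in {0,1}, choose 1; 2->1 ok
  pos 13: y in {2}, choose 2; 1->2 ok
  pos 14: x in {0,1}, choose 1; 2->1 ok
  pos 15: x in {0,1}, choose 0; 1->0 ok
  pos 16: y in {2}, choose 2; 0->2 ok
  pos 17: x in {0,1}, choose 0; 2->0 ok
  pos 18: y in {2}, choose 2; 0->2 ok
  pos 19: x in {0,1}, choose 0; 2->0 ok
  pos 20: y in {2}, choose 2; 0->2 ok
  pos 21: x in {0,1}, choose 1; 2->1 ok
  pos 22: y in {2}, choose 2; 1->2 ok
  pos 23: x in {0,1}, choose 1; 2->1 ok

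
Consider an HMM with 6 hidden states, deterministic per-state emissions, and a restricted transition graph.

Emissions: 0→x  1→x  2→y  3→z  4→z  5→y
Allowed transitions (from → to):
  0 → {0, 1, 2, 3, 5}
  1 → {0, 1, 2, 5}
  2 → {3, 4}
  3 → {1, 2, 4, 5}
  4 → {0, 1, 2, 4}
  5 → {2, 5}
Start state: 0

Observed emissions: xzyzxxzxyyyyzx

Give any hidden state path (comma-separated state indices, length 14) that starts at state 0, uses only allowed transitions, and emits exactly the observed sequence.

0,3,2,4,0,0,3,1,5,5,5,2,4,0

  pos 0: x in {0,1}, choose 0; start
  pos 1: z in {3,4}, choose 3; 0->3 ok
  pos 2: y in {2,5}, choose 2; 3->2 ok
  pos 3: z in {3,4}, choose 4; 2->4 ok
  pos 4: x in {0,1}, choose 0; 4->0 ok
  pos 5: x in {0,1}, choose 0; 0->0 ok
  pos 6: z in {3,4}, choose 3; 0->3 ok
  pos 7: x in {0,1}, choose 1; 3->1 ok
  pos 8: y in {2,5}, choose 5; 1->5 ok
  pos 9: y in {2,5}, choose 5; 5->5 ok
  pos 10: y in {2,5}, choose 5; 5->5 ok
  pos 11: y in {2,5}, choose 2; 5->2 ok
  pos 12: z in {3,4}, choose 4; 2->4 ok
  pos 13: x in {0,1}, choose 0; 4->0 ok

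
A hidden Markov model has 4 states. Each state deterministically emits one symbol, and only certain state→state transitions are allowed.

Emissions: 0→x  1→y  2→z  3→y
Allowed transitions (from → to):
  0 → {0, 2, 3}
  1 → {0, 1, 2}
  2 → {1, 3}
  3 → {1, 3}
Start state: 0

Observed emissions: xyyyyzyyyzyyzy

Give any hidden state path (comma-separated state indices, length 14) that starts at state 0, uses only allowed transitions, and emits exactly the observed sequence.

0,3,3,1,1,2,3,1,1,2,3,1,2,3

  0: obs=x cand={0} pick 0 [start]
  1: obs=y cand={1,3} pick 3 [0->3 ok]
  2: obs=y cand={1,3} pick 3 [3->3 ok]
  3: obs=y cand={1,3} pick 1 [3->1 ok]
  4: obs=y cand={1,3} pick 1 [1->1 ok]
  5: obs=z cand={2} pick 2 [1->2 ok]
  6: obs=y cand={1,3} pick 3 [2->3 ok]
  7: obs=y cand={1,3} pick 1 [3->1 ok]
  8: obs=y cand={1,3} pick 1 [1->1 ok]
  9: obs=z cand={2} pick 2 [1->2 ok]
  10: obs=y cand={1,3} pick 3 [2->3 ok]
  11: obs=y cand={1,3} pick 1 [3->1 ok]
  12: obs=z cand={2} pick 2 [1->2 ok]
  13: obs=y cand={1,3} pick 3 [2->3 ok]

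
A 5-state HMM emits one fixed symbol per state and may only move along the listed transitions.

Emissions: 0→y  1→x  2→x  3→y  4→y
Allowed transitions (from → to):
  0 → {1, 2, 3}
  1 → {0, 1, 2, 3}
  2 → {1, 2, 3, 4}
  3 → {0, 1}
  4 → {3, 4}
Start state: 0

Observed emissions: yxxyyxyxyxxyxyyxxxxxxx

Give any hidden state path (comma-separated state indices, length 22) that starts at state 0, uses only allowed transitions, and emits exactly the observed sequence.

  pos 0: y in {0,3,4}, choose 0; start
  pos 1: x in {1,2}, choose 1; 0->1 ok
  pos 2: x in {1,2}, choose 1; 1->1 ok
  pos 3: y in {0,3,4}, choose 0; 1->0 ok
  pos 4: y in {0,3,4}, choose 3; 0->3 ok
  pos 5: x in {1,2}, choose 1; 3->1 ok
  pos 6: y in {0,3,4}, choose 3; 1->3 ok
  pos 7: x in {1,2}, choose 1; 3->1 ok
  pos 8: y in {0,3,4}, choose 0; 1->0 ok
  pos 9: x in {1,2}, choose 1; 0->1 ok
  pos 10: x in {1,2}, choose 1; 1->1 ok
  pos 11: y in {0,3,4}, choose 0; 1->0 ok
  pos 12: x in {1,2}, choose 1; 0->1 ok
  pos 13: y in {0,3,4}, choose 3; 1->3 ok
  pos 14: y in {0,3,4}, choose 0; 3->0 ok
  pos 15: x in {1,2}, choose 1; 0->1 ok
  pos 16: x in {1,2}, choose 2; 1->2 ok
  pos 17: x in {1,2}, choose 2; 2->2 ok
  pos 18: x in {1,2}, choose 1; 2->1 ok
  pos 19: x in {1,2}, choose 1; 1->1 ok
  pos 20: x in {1,2}, choose 2; 1->2 ok
  pos 21: x in {1,2}, choose 1; 2->1 ok

0,1,1,0,3,1,3,1,0,1,1,0,1,3,0,1,2,2,1,1,2,1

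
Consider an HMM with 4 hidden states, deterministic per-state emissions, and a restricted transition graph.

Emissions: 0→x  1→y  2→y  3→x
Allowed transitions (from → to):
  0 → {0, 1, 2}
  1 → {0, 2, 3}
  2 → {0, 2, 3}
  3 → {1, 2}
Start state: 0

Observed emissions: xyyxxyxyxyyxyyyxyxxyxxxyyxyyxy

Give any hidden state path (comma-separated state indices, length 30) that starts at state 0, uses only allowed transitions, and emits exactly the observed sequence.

0,1,2,0,0,2,3,1,3,1,2,0,1,2,2,0,2,0,0,1,0,0,0,2,2,0,1,2,0,2

  pos 0: x in {0,3}, choose 0; start
  pos 1: y in {1,2}, choose 1; 0->1 ok
  pos 2: y in {1,2}, choose 2; 1->2 ok
  pos 3: x in {0,3}, choose 0; 2->0 ok
  pos 4: x in {0,3}, choose 0; 0->0 ok
  pos 5: y in {1,2}, choose 2; 0->2 ok
  pos 6: x in {0,3}, choose 3; 2->3 ok
  pos 7: y in {1,2}, choose 1; 3->1 ok
  pos 8: x in {0,3}, choose 3; 1->3 ok
  pos 9: y in {1,2}, choose 1; 3->1 ok
  pos 10: y in {1,2}, choose 2; 1->2 ok
  pos 11: x in {0,3}, choose 0; 2->0 ok
  pos 12: y in {1,2}, choose 1; 0->1 ok
  pos 13: y in {1,2}, choose 2; 1->2 ok
  pos 14: y in {1,2}, choose 2; 2->2 ok
  pos 15: x in {0,3}, choose 0; 2->0 ok
  pos 16: y in {1,2}, choose 2; 0->2 ok
  pos 17: x in {0,3}, choose 0; 2->0 ok
  pos 18: x in {0,3}, choose 0; 0->0 ok
  pos 19: y in {1,2}, choose 1; 0->1 ok
  pos 20: x in {0,3}, choose 0; 1->0 ok
  pos 21: x in {0,3}, choose 0; 0->0 ok
  pos 22: x in {0,3}, choose 0; 0->0 ok
  pos 23: y in {1,2}, choose 2; 0->2 ok
  pos 24: y in {1,2}, choose 2; 2->2 ok
  pos 25: x in {0,3}, choose 0; 2->0 ok
  pos 26: y in {1,2}, choose 1; 0->1 ok
  pos 27: y in {1,2}, choose 2; 1->2 ok
  pos 28: x in {0,3}, choose 0; 2->0 ok
  pos 29: y in {1,2}, choose 2; 0->2 ok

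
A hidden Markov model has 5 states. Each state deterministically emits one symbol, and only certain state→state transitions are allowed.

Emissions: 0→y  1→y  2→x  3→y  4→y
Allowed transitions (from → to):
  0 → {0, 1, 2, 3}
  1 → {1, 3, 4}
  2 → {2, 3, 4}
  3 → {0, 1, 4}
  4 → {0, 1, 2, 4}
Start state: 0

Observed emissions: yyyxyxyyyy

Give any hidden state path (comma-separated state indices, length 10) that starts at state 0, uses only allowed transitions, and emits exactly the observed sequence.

0,3,0,2,4,2,3,4,4,0

  pos 0: y in {0,1,3,4}, choose 0; start
  pos 1: y in {0,1,3,4}, choose 3; 0->3 ok
  pos 2: y in {0,1,3,4}, choose 0; 3->0 ok
  pos 3: x in {2}, choose 2; 0->2 ok
  pos 4: y in {0,1,3,4}, choose 4; 2->4 ok
  pos 5: x in {2}, choose 2; 4->2 ok
  pos 6: y in {0,1,3,4}, choose 3; 2->3 ok
  pos 7: y in {0,1,3,4}, choose 4; 3->4 ok
  pos 8: y in {0,1,3,4}, choose 4; 4->4 ok
  pos 9: y in {0,1,3,4}, choose 0; 4->0 ok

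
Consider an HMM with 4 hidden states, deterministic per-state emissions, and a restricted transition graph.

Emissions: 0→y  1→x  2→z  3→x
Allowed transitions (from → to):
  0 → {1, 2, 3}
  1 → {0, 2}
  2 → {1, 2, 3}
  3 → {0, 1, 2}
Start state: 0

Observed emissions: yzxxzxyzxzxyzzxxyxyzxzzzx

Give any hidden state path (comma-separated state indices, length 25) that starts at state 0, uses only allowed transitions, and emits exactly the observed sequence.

  pos 0: y in {0}, choose 0; start
  pos 1: z in {2}, choose 2; 0->2 ok
  pos 2: x in {1,3}, choose 3; 2->3 ok
  pos 3: x in {1,3}, choose 1; 3->1 ok
  pos 4: z in {2}, choose 2; 1->2 ok
  pos 5: x in {1,3}, choose 3; 2->3 ok
  pos 6: y in {0}, choose 0; 3->0 ok
  pos 7: z in {2}, choose 2; 0->2 ok
  pos 8: x in {1,3}, choose 3; 2->3 ok
  pos 9: z in {2}, choose 2; 3->2 ok
  pos 10: x in {1,3}, choose 3; 2->3 ok
  pos 11: y in {0}, choose 0; 3->0 ok
  pos 12: z in {2}, choose 2; 0->2 ok
  pos 13: z in {2}, choose 2; 2->2 ok
  pos 14: x in {1,3}, choose 3; 2->3 ok
  pos 15: x in {1,3}, choose 1; 3->1 ok
  pos 16: y in {0}, choose 0; 1->0 ok
  pos 17: x in {1,3}, choose 1; 0->1 ok
  pos 18: y in {0}, choose 0; 1->0 ok
  pos 19: z in {2}, choose 2; 0->2 ok
  pos 20: x in {1,3}, choose 1; 2->1 ok
  pos 21: z in {2}, choose 2; 1->2 ok
  pos 22: z in {2}, choose 2; 2->2 ok
  pos 23: z in {2}, choose 2; 2->2 ok
  pos 24: x in {1,3}, choose 3; 2->3 ok

0,2,3,1,2,3,0,2,3,2,3,0,2,2,3,1,0,1,0,2,1,2,2,2,3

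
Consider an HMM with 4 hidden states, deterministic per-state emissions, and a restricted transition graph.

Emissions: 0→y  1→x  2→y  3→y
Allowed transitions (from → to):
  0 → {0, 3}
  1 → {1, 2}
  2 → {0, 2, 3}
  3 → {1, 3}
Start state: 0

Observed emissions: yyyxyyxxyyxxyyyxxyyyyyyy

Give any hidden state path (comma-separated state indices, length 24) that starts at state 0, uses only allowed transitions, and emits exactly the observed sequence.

  0: obs=y cand={0,2,3} pick 0 [start]
  1: obs=y cand={0,2,3} pick 0 [0->0 ok]
  2: obs=y cand={0,2,3} pick 3 [0->3 ok]
  3: obs=x cand={1} pick 1 [3->1 ok]
  4: obs=y cand={0,2,3} pick 2 [1->2 ok]
  5: obs=y cand={0,2,3} pick 3 [2->3 ok]
  6: obs=x cand={1} pick 1 [3->1 ok]
  7: obs=x cand={1} pick 1 [1->1 ok]
  8: obs=y cand={0,2,3} pick 2 [1->2 ok]
  9: obs=y cand={0,2,3} pick 3 [2->3 ok]
  10: obs=x cand={1} pick 1 [3->1 ok]
  11: obs=x cand={1} pick 1 [1->1 ok]
  12: obs=y cand={0,2,3} pick 2 [1->2 ok]
  13: obs=y cand={0,2,3} pick 3 [2->3 ok]
  14: obs=y cand={0,2,3} pick 3 [3->3 ok]
  15: obs=x cand={1} pick 1 [3->1 ok]
  16: obs=x cand={1} pick 1 [1->1 ok]
  17: obs=y cand={0,2,3} pick 2 [1->2 ok]
  18: obs=y cand={0,2,3} pick 2 [2->2 ok]
  19: obs=y cand={0,2,3} pick 0 [2->0 ok]
  20: obs=y cand={0,2,3} pick 3 [0->3 ok]
  21: obs=y cand={0,2,3} pick 3 [3->3 ok]
  22: obs=y cand={0,2,3} pick 3 [3->3 ok]
  23: obs=y cand={0,2,3} pick 3 [3->3 ok]

0,0,3,1,2,3,1,1,2,3,1,1,2,3,3,1,1,2,2,0,3,3,3,3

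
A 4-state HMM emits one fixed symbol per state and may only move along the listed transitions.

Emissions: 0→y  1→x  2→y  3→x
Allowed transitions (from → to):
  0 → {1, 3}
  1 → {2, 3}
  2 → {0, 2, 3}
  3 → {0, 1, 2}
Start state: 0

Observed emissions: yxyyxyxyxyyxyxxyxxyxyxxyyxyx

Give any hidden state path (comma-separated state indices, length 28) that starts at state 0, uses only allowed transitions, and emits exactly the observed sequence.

0,1,2,0,1,2,3,0,1,2,2,3,0,1,3,0,1,3,0,3,0,1,3,2,0,1,2,3

  [0] y  {0,2}  => 0  start
  [1] x  {1,3}  => 1  0->1 ok
  [2] y  {0,2}  => 2  1->2 ok
  [3] y  {0,2}  => 0  2->0 ok
  [4] x  {1,3}  => 1  0->1 ok
  [5] y  {0,2}  => 2  1->2 ok
  [6] x  {1,3}  => 3  2->3 ok
  [7] y  {0,2}  => 0  3->0 ok
  [8] x  {1,3}  => 1  0->1 ok
  [9] y  {0,2}  => 2  1->2 ok
  [10] y  {0,2}  => 2  2->2 ok
  [11] x  {1,3}  => 3  2->3 ok
  [12] y  {0,2}  => 0  3->0 ok
  [13] x  {1,3}  => 1  0->1 ok
  [14] x  {1,3}  => 3  1->3 ok
  [15] y  {0,2}  => 0  3->0 ok
  [16] x  {1,3}  => 1  0->1 ok
  [17] x  {1,3}  => 3  1->3 ok
  [18] y  {0,2}  => 0  3->0 ok
  [19] x  {1,3}  => 3  0->3 ok
  [20] y  {0,2}  => 0  3->0 ok
  [21] x  {1,3}  => 1  0->1 ok
  [22] x  {1,3}  => 3  1->3 ok
  [23] y  {0,2}  => 2  3->2 ok
  [24] y  {0,2}  => 0  2->0 ok
  [25] x  {1,3}  => 1  0->1 ok
  [26] y  {0,2}  => 2  1->2 ok
  [27] x  {1,3}  => 3  2->3 ok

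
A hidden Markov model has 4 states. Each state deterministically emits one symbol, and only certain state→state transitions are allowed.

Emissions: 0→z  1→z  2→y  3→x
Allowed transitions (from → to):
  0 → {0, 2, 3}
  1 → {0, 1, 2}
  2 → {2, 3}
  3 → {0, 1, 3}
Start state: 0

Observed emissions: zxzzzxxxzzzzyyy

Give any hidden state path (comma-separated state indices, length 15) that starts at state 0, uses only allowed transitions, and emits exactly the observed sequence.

  [0] z  {0,1}  => 0  start
  [1] x  {3}  => 3  0->3 ok
  [2] z  {0,1}  => 1  3->1 ok
  [3] z  {0,1}  => 1  1->1 ok
  [4] z  {0,1}  => 0  1->0 ok
  [5] x  {3}  => 3  0->3 ok
  [6] x  {3}  => 3  3->3 ok
  [7] x  {3}  => 3  3->3 ok
  [8] z  {0,1}  => 1  3->1 ok
  [9] z  {0,1}  => 1  1->1 ok
  [10] z  {0,1}  => 0  1->0 ok
  [11] z  {0,1}  => 0  0->0 ok
  [12] y  {2}  => 2  0->2 ok
  [13] y  {2}  => 2  2->2 ok
  [14] y  {2}  => 2  2->2 ok

0,3,1,1,0,3,3,3,1,1,0,0,2,2,2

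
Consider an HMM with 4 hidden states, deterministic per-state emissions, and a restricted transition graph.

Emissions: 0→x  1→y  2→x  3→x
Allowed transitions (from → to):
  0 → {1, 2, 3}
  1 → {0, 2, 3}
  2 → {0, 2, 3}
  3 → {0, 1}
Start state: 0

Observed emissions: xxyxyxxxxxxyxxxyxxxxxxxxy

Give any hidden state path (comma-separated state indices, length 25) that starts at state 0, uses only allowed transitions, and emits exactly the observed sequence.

  pos 0: x in {0,2,3}, choose 0; start
  pos 1: x in {0,2,3}, choose 3; 0->3 ok
  pos 2: y in {1}, choose 1; 3->1 ok
  pos 3: x in {0,2,3}, choose 0; 1->0 ok
  pos 4: y in {1}, choose 1; 0->1 ok
  pos 5: x in {0,2,3}, choose 3; 1->3 ok
  pos 6: x in {0,2,3}, choose 0; 3->0 ok
  pos 7: x in {0,2,3}, choose 2; 0->2 ok
  pos 8: x in {0,2,3}, choose 2; 2->2 ok
  pos 9: x in {0,2,3}, choose 3; 2->3 ok
  pos 10: x in {0,2,3}, choose 0; 3->0 ok
  pos 11: y in {1}, choose 1; 0->1 ok
  pos 12: x in {0,2,3}, choose 0; 1->0 ok
  pos 13: x in {0,2,3}, choose 3; 0->3 ok
  pos 14: x in {0,2,3}, choose 0; 3->0 ok
  pos 15: y in {1}, choose 1; 0->1 ok
  pos 16: x in {0,2,3}, choose 2; 1->2 ok
  pos 17: x in {0,2,3}, choose 2; 2->2 ok
  pos 18: x in {0,2,3}, choose 0; 2->0 ok
  pos 19: x in {0,2,3}, choose 2; 0->2 ok
  pos 20: x in {0,2,3}, choose 2; 2->2 ok
  pos 21: x in {0,2,3}, choose 3; 2->3 ok
  pos 22: x in {0,2,3}, choose 0; 3->0 ok
  pos 23: x in {0,2,3}, choose 3; 0->3 ok
  pos 24: y in {1}, choose 1; 3->1 ok

0,3,1,0,1,3,0,2,2,3,0,1,0,3,0,1,2,2,0,2,2,3,0,3,1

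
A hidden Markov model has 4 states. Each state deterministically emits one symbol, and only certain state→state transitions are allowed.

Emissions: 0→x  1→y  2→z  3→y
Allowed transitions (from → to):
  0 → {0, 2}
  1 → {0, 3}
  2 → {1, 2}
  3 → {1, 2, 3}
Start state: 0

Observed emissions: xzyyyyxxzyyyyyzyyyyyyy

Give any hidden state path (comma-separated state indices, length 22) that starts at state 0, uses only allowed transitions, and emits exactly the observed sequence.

0,2,1,3,3,1,0,0,2,1,3,3,1,3,2,1,3,3,3,1,3,3

  [0] x  {0}  => 0  start
  [1] z  {2}  => 2  0->2 ok
  [2] y  {1,3}  => 1  2->1 ok
  [3] y  {1,3}  => 3  1->3 ok
  [4] y  {1,3}  => 3  3->3 ok
  [5] y  {1,3}  => 1  3->1 ok
  [6] x  {0}  => 0  1->0 ok
  [7] x  {0}  => 0  0->0 ok
  [8] z  {2}  => 2  0->2 ok
  [9] y  {1,3}  => 1  2->1 ok
  [10] y  {1,3}  => 3  1->3 ok
  [11] y  {1,3}  => 3  3->3 ok
  [12] y  {1,3}  => 1  3->1 ok
  [13] y  {1,3}  => 3  1->3 ok
  [14] z  {2}  => 2  3->2 ok
  [15] y  {1,3}  => 1  2->1 ok
  [16] y  {1,3}  => 3  1->3 ok
  [17] y  {1,3}  => 3  3->3 ok
  [18] y  {1,3}  => 3  3->3 ok
  [19] y  {1,3}  => 1  3->1 ok
  [20] y  {1,3}  => 3  1->3 ok
  [21] y  {1,3}  => 3  3->3 ok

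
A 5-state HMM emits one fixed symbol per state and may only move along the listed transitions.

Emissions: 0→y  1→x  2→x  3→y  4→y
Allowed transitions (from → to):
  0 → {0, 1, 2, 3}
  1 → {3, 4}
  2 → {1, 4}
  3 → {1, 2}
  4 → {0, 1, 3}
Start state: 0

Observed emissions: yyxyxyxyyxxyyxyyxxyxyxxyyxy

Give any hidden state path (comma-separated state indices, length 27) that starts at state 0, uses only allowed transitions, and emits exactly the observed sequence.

0,3,1,3,2,4,1,4,3,2,1,4,0,1,4,0,2,1,4,1,3,2,1,4,3,2,4

  t0 'y' -> {0,3,4}, take 0 (start)
  t1 'y' -> {0,3,4}, take 3 (0->3 ok)
  t2 'x' -> {1,2}, take 1 (3->1 ok)
  t3 'y' -> {0,3,4}, take 3 (1->3 ok)
  t4 'x' -> {1,2}, take 2 (3->2 ok)
  t5 'y' -> {0,3,4}, take 4 (2->4 ok)
  t6 'x' -> {1,2}, take 1 (4->1 ok)
  t7 'y' -> {0,3,4}, take 4 (1->4 ok)
  t8 'y' -> {0,3,4}, take 3 (4->3 ok)
  t9 'x' -> {1,2}, take 2 (3->2 ok)
  t10 'x' -> {1,2}, take 1 (2->1 ok)
  t11 'y' -> {0,3,4}, take 4 (1->4 ok)
  t12 'y' -> {0,3,4}, take 0 (4->0 ok)
  t13 'x' -> {1,2}, take 1 (0->1 ok)
  t14 'y' -> {0,3,4}, take 4 (1->4 ok)
  t15 'y' -> {0,3,4}, take 0 (4->0 ok)
  t16 'x' -> {1,2}, take 2 (0->2 ok)
  t17 'x' -> {1,2}, take 1 (2->1 ok)
  t18 'y' -> {0,3,4}, take 4 (1->4 ok)
  t19 'x' -> {1,2}, take 1 (4->1 ok)
  t20 'y' -> {0,3,4}, take 3 (1->3 ok)
  t21 'x' -> {1,2}, take 2 (3->2 ok)
  t22 'x' -> {1,2}, take 1 (2->1 ok)
  t23 'y' -> {0,3,4}, take 4 (1->4 ok)
  t24 'y' -> {0,3,4}, take 3 (4->3 ok)
  t25 'x' -> {1,2}, take 2 (3->2 ok)
  t26 'y' -> {0,3,4}, take 4 (2->4 ok)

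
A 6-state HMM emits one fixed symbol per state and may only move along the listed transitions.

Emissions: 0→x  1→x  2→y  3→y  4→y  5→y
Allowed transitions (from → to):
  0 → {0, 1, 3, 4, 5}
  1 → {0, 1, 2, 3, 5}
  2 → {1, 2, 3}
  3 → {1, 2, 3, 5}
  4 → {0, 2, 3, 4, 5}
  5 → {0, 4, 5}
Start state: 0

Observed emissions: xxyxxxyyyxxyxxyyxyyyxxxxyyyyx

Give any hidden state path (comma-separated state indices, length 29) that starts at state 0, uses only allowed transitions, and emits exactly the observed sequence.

  0: obs=x cand={0,1} pick 0 [start]
  1: obs=x cand={0,1} pick 1 [0->1 ok]
  2: obs=y cand={2,3,4,5} pick 2 [1->2 ok]
  3: obs=x cand={0,1} pick 1 [2->1 ok]
  4: obs=x cand={0,1} pick 0 [1->0 ok]
  5: obs=x cand={0,1} pick 0 [0->0 ok]
  6: obs=y cand={2,3,4,5} pick 3 [0->3 ok]
  7: obs=y cand={2,3,4,5} pick 2 [3->2 ok]
  8: obs=y cand={2,3,4,5} pick 3 [2->3 ok]
  9: obs=x cand={0,1} pick 1 [3->1 ok]
  10: obs=x cand={0,1} pick 1 [1->1 ok]
  11: obs=y cand={2,3,4,5} pick 5 [1->5 ok]
  12: obs=x cand={0,1} pick 0 [5->0 ok]
  13: obs=x cand={0,1} pick 0 [0->0 ok]
  14: obs=y cand={2,3,4,5} pick 3 [0->3 ok]
  15: obs=y cand={2,3,4,5} pick 2 [3->2 ok]
  16: obs=x cand={0,1} pick 1 [2->1 ok]
  17: obs=y cand={2,3,4,5} pick 2 [1->2 ok]
  18: obs=y cand={2,3,4,5} pick 3 [2->3 ok]
  19: obs=y cand={2,3,4,5} pick 3 [3->3 ok]
  20: obs=x cand={0,1} pick 1 [3->1 ok]
  21: obs=x cand={0,1} pick 0 [1->0 ok]
  22: obs=x cand={0,1} pick 0 [0->0 ok]
  23: obs=x cand={0,1} pick 1 [0->1 ok]
  24: obs=y cand={2,3,4,5} pick 5 [1->5 ok]
  25: obs=y cand={2,3,4,5} pick 5 [5->5 ok]
  26: obs=y cand={2,3,4,5} pick 5 [5->5 ok]
  27: obs=y cand={2,3,4,5} pick 4 [5->4 ok]
  28: obs=x cand={0,1} pick 0 [4->0 ok]

0,1,2,1,0,0,3,2,3,1,1,5,0,0,3,2,1,2,3,3,1,0,0,1,5,5,5,4,0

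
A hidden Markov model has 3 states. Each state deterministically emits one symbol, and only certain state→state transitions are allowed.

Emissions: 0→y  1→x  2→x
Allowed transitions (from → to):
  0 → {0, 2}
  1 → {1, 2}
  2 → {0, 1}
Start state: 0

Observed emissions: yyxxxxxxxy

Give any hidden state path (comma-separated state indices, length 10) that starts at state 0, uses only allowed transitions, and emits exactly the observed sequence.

  t0 'y' -> {0}, take 0 (start)
  t1 'y' -> {0}, take 0 (0->0 ok)
  t2 'x' -> {1,2}, take 2 (0->2 ok)
  t3 'x' -> {1,2}, take 1 (2->1 ok)
  t4 'x' -> {1,2}, take 2 (1->2 ok)
  t5 'x' -> {1,2}, take 1 (2->1 ok)
  t6 'x' -> {1,2}, take 2 (1->2 ok)
  t7 'x' -> {1,2}, take 1 (2->1 ok)
  t8 'x' -> {1,2}, take 2 (1->2 ok)
  t9 'y' -> {0}, take 0 (2->0 ok)

0,0,2,1,2,1,2,1,2,0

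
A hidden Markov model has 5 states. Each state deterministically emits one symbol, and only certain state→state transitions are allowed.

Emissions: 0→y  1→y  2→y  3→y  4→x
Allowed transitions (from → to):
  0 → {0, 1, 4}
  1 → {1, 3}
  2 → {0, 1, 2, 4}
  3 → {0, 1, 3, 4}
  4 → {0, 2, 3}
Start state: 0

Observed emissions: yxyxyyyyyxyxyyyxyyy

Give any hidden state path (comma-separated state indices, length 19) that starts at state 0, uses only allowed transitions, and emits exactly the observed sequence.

  0: obs=y cand={0,1,2,3} pick 0 [start]
  1: obs=x cand={4} pick 4 [0->4 ok]
  2: obs=y cand={0,1,2,3} pick 3 [4->3 ok]
  3: obs=x cand={4} pick 4 [3->4 ok]
  4: obs=y cand={0,1,2,3} pick 2 [4->2 ok]
  5: obs=y cand={0,1,2,3} pick 2 [2->2 ok]
  6: obs=y cand={0,1,2,3} pick 2 [2->2 ok]
  7: obs=y cand={0,1,2,3} pick 1 [2->1 ok]
  8: obs=y cand={0,1,2,3} pick 3 [1->3 ok]
  9: obs=x cand={4} pick 4 [3->4 ok]
  10: obs=y cand={0,1,2,3} pick 0 [4->0 ok]
  11: obs=x cand={4} pick 4 [0->4 ok]
  12: obs=y cand={0,1,2,3} pick 0 [4->0 ok]
  13: obs=y cand={0,1,2,3} pick 0 [0->0 ok]
  14: obs=y cand={0,1,2,3} pick 0 [0->0 ok]
  15: obs=x cand={4} pick 4 [0->4 ok]
  16: obs=y cand={0,1,2,3} pick 3 [4->3 ok]
  17: obs=y cand={0,1,2,3} pick 0 [3->0 ok]
  18: obs=y cand={0,1,2,3} pick 0 [0->0 ok]

0,4,3,4,2,2,2,1,3,4,0,4,0,0,0,4,3,0,0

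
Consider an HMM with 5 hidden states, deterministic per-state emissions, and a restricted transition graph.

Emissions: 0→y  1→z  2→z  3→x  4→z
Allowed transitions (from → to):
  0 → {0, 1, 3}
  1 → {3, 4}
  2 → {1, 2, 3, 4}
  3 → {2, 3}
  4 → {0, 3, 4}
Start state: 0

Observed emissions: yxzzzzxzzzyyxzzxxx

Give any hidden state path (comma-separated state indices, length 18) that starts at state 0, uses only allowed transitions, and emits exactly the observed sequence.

  [0] y  {0}  => 0  start
  [1] x  {3}  => 3  0->3 ok
  [2] z  {1,2,4}  => 2  3->2 ok
  [3] z  {1,2,4}  => 2  2->2 ok
  [4] z  {1,2,4}  => 2  2->2 ok
  [5] z  {1,2,4}  => 2  2->2 ok
  [6] x  {3}  => 3  2->3 ok
  [7] z  {1,2,4}  => 2  3->2 ok
  [8] z  {1,2,4}  => 2  2->2 ok
  [9] z  {1,2,4}  => 4  2->4 ok
  [10] y  {0}  => 0  4->0 ok
  [11] y  {0}  => 0  0->0 ok
  [12] x  {3}  => 3  0->3 ok
  [13] z  {1,2,4}  => 2  3->2 ok
  [14] z  {1,2,4}  => 1  2->1 ok
  [15] x  {3}  => 3  1->3 ok
  [16] x  {3}  => 3  3->3 ok
  [17] x  {3}  => 3  3->3 ok

0,3,2,2,2,2,3,2,2,4,0,0,3,2,1,3,3,3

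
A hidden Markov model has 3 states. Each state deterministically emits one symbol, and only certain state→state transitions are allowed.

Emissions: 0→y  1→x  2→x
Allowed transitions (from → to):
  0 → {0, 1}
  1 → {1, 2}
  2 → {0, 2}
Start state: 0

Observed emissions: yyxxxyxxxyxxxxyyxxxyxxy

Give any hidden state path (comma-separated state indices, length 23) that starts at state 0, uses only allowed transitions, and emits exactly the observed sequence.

  0: obs=y cand={0} pick 0 [start]
  1: obs=y cand={0} pick 0 [0->0 ok]
  2: obs=x cand={1,2} pick 1 [0->1 ok]
  3: obs=x cand={1,2} pick 1 [1->1 ok]
  4: obs=x cand={1,2} pick 2 [1->2 ok]
  5: obs=y cand={0} pick 0 [2->0 ok]
  6: obs=x cand={1,2} pick 1 [0->1 ok]
  7: obs=x cand={1,2} pick 1 [1->1 ok]
  8: obs=x cand={1,2} pick 2 [1->2 ok]
  9: obs=y cand={0} pick 0 [2->0 ok]
  10: obs=x cand={1,2} pick 1 [0->1 ok]
  11: obs=x cand={1,2} pick 2 [1->2 ok]
  12: obs=x cand={1,2} pick 2 [2->2 ok]
  13: obs=x cand={1,2} pick 2 [2->2 ok]
  14: obs=y cand={0} pick 0 [2->0 ok]
  15: obs=y cand={0} pick 0 [0->0 ok]
  16: obs=x cand={1,2} pick 1 [0->1 ok]
  17: obs=x cand={1,2} pick 1 [1->1 ok]
  18: obs=x cand={1,2} pick 2 [1->2 ok]
  19: obs=y cand={0} pick 0 [2->0 ok]
  20: obs=x cand={1,2} pick 1 [0->1 ok]
  21: obs=x cand={1,2} pick 2 [1->2 ok]
  22: obs=y cand={0} pick 0 [2->0 ok]

0,0,1,1,2,0,1,1,2,0,1,2,2,2,0,0,1,1,2,0,1,2,0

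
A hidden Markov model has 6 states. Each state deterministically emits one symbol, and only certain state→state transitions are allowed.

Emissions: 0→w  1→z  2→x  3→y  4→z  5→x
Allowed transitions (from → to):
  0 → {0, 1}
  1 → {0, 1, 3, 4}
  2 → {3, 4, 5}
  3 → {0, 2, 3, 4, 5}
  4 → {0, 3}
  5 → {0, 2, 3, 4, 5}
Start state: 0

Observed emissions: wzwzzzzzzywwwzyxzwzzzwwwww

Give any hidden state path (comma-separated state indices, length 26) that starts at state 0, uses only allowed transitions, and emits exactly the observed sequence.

0,1,0,1,1,1,1,1,1,3,0,0,0,1,3,2,4,0,1,1,4,0,0,0,0,0

  t0 'w' -> {0}, take 0 (start)
  t1 'z' -> {1,4}, take 1 (0->1 ok)
  t2 'w' -> {0}, take 0 (1->0 ok)
  t3 'z' -> {1,4}, take 1 (0->1 ok)
  t4 'z' -> {1,4}, take 1 (1->1 ok)
  t5 'z' -> {1,4}, take 1 (1->1 ok)
  t6 'z' -> {1,4}, take 1 (1->1 ok)
  t7 'z' -> {1,4}, take 1 (1->1 ok)
  t8 'z' -> {1,4}, take 1 (1->1 ok)
  t9 'y' -> {3}, take 3 (1->3 ok)
  t10 'w' -> {0}, take 0 (3->0 ok)
  t11 'w' -> {0}, take 0 (0->0 ok)
  t12 'w' -> {0}, take 0 (0->0 ok)
  t13 'z' -> {1,4}, take 1 (0->1 ok)
  t14 'y' -> {3}, take 3 (1->3 ok)
  t15 'x' -> {2,5}, take 2 (3->2 ok)
  t16 'z' -> {1,4}, take 4 (2->4 ok)
  t17 'w' -> {0}, take 0 (4->0 ok)
  t18 'z' -> {1,4}, take 1 (0->1 ok)
  t19 'z' -> {1,4}, take 1 (1->1 ok)
  t20 'z' -> {1,4}, take 4 (1->4 ok)
  t21 'w' -> {0}, take 0 (4->0 ok)
  t22 'w' -> {0}, take 0 (0->0 ok)
  t23 'w' -> {0}, take 0 (0->0 ok)
  t24 'w' -> {0}, take 0 (0->0 ok)
  t25 'w' -> {0}, take 0 (0->0 ok)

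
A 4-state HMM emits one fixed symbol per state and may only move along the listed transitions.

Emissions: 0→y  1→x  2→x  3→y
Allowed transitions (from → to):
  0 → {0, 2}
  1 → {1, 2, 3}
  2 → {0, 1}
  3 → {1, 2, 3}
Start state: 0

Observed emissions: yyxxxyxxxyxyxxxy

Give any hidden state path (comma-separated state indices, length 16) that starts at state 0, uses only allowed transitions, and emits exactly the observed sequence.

0,0,2,1,1,3,1,1,2,0,2,0,2,1,1,3

  0: obs=y cand={0,3} pick 0 [start]
  1: obs=y cand={0,3} pick 0 [0->0 ok]
  2: obs=x cand={1,2} pick 2 [0->2 ok]
  3: obs=x cand={1,2} pick 1 [2->1 ok]
  4: obs=x cand={1,2} pick 1 [1->1 ok]
  5: obs=y cand={0,3} pick 3 [1->3 ok]
  6: obs=x cand={1,2} pick 1 [3->1 ok]
  7: obs=x cand={1,2} pick 1 [1->1 ok]
  8: obs=x cand={1,2} pick 2 [1->2 ok]
  9: obs=y cand={0,3} pick 0 [2->0 ok]
  10: obs=x cand={1,2} pick 2 [0->2 ok]
  11: obs=y cand={0,3} pick 0 [2->0 ok]
  12: obs=x cand={1,2} pick 2 [0->2 ok]
  13: obs=x cand={1,2} pick 1 [2->1 ok]
  14: obs=x cand={1,2} pick 1 [1->1 ok]
  15: obs=y cand={0,3} pick 3 [1->3 ok]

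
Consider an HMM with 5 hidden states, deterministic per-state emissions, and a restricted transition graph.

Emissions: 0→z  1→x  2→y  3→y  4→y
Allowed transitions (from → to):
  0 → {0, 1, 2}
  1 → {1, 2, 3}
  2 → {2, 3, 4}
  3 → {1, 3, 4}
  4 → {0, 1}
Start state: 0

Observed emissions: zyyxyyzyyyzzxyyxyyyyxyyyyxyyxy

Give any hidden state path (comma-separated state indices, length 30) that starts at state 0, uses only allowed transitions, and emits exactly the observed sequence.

  t0 'z' -> {0}, take 0 (start)
  t1 'y' -> {2,3,4}, take 2 (0->2 ok)
  t2 'y' -> {2,3,4}, take 4 (2->4 ok)
  t3 'x' -> {1}, take 1 (4->1 ok)
  t4 'y' -> {2,3,4}, take 2 (1->2 ok)
  t5 'y' -> {2,3,4}, take 4 (2->4 ok)
  t6 'z' -> {0}, take 0 (4->0 ok)
  t7 'y' -> {2,3,4}, take 2 (0->2 ok)
  t8 'y' -> {2,3,4}, take 2 (2->2 ok)
  t9 'y' -> {2,3,4}, take 4 (2->4 ok)
  t10 'z' -> {0}, take 0 (4->0 ok)
  t11 'z' -> {0}, take 0 (0->0 ok)
  t12 'x' -> {1}, take 1 (0->1 ok)
  t13 'y' -> {2,3,4}, take 3 (1->3 ok)
  t14 'y' -> {2,3,4}, take 4 (3->4 ok)
  t15 'x' -> {1}, take 1 (4->1 ok)
  t16 'y' -> {2,3,4}, take 3 (1->3 ok)
  t17 'y' -> {2,3,4}, take 3 (3->3 ok)
  t18 'y' -> {2,3,4}, take 3 (3->3 ok)
  t19 'y' -> {2,3,4}, take 4 (3->4 ok)
  t20 'x' -> {1}, take 1 (4->1 ok)
  t21 'y' -> {2,3,4}, take 3 (1->3 ok)
  t22 'y' -> {2,3,4}, take 3 (3->3 ok)
  t23 'y' -> {2,3,4}, take 3 (3->3 ok)
  t24 'y' -> {2,3,4}, take 4 (3->4 ok)
  t25 'x' -> {1}, take 1 (4->1 ok)
  t26 'y' -> {2,3,4}, take 2 (1->2 ok)
  t27 'y' -> {2,3,4}, take 3 (2->3 ok)
  t28 'x' -> {1}, take 1 (3->1 ok)
  t29 'y' -> {2,3,4}, take 2 (1->2 ok)

0,2,4,1,2,4,0,2,2,4,0,0,1,3,4,1,3,3,3,4,1,3,3,3,4,1,2,3,1,2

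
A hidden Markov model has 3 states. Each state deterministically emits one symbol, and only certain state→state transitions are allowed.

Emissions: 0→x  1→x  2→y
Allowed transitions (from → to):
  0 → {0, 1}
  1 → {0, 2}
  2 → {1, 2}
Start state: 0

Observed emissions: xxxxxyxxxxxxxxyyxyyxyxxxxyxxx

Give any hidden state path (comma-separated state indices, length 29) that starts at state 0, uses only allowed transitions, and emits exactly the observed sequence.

0,0,0,0,1,2,1,0,0,1,0,0,0,1,2,2,1,2,2,1,2,1,0,0,1,2,1,0,0

  t0 'x' -> {0,1}, take 0 (start)
  t1 'x' -> {0,1}, take 0 (0->0 ok)
  t2 'x' -> {0,1}, take 0 (0->0 ok)
  t3 'x' -> {0,1}, take 0 (0->0 ok)
  t4 'x' -> {0,1}, take 1 (0->1 ok)
  t5 'y' -> {2}, take 2 (1->2 ok)
  t6 'x' -> {0,1}, take 1 (2->1 ok)
  t7 'x' -> {0,1}, take 0 (1->0 ok)
  t8 'x' -> {0,1}, take 0 (0->0 ok)
  t9 'x' -> {0,1}, take 1 (0->1 ok)
  t10 'x' -> {0,1}, take 0 (1->0 ok)
  t11 'x' -> {0,1}, take 0 (0->0 ok)
  t12 'x' -> {0,1}, take 0 (0->0 ok)
  t13 'x' -> {0,1}, take 1 (0->1 ok)
  t14 'y' -> {2}, take 2 (1->2 ok)
  t15 'y' -> {2}, take 2 (2->2 ok)
  t16 'x' -> {0,1}, take 1 (2->1 ok)
  t17 'y' -> {2}, take 2 (1->2 ok)
  t18 'y' -> {2}, take 2 (2->2 ok)
  t19 'x' -> {0,1}, take 1 (2->1 ok)
  t20 'y' -> {2}, take 2 (1->2 ok)
  t21 'x' -> {0,1}, take 1 (2->1 ok)
  t22 'x' -> {0,1}, take 0 (1->0 ok)
  t23 'x' -> {0,1}, take 0 (0->0 ok)
  t24 'x' -> {0,1}, take 1 (0->1 ok)
  t25 'y' -> {2}, take 2 (1->2 ok)
  t26 'x' -> {0,1}, take 1 (2->1 ok)
  t27 'x' -> {0,1}, take 0 (1->0 ok)
  t28 'x' -> {0,1}, take 0 (0->0 ok)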